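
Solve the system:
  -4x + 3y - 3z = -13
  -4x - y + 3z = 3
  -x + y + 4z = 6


Using Cramer's rule. Expand each determinant along the first row.
D  = (-4)*[(-1)*4 - 3*1] - 3*[(-4)*4 - 3*(-1)] + (-3)*[(-4)*1 - (-1)*(-1)]
  = (-4)*(-7) - 3*(-13) + (-3)*(-5) = 82
Dx = (-13)*[(-1)*4 - 3*1] - 3*[3*4 - 3*6] + (-3)*[3*1 - (-1)*6]
  = (-13)*(-7) - 3*(-6) + (-3)*(9) = 82
Dy = (-4)*[3*4 - 3*6] - (-13)*[(-4)*4 - 3*(-1)] + (-3)*[(-4)*6 - 3*(-1)]
  = (-4)*(-6) - (-13)*(-13) + (-3)*(-21) = -82
Dz = (-4)*[(-1)*6 - 3*1] - 3*[(-4)*6 - 3*(-1)] + (-13)*[(-4)*1 - (-1)*(-1)]
  = (-4)*(-9) - 3*(-21) + (-13)*(-5) = 164
x = Dx/D = 82/82 = 1, y = Dy/D = -82/82 = -1, z = Dz/D = 164/82 = 2
Check eq1: (-4)(1) + (3)(-1) + (-3)(2) = -13 = -13 ✓
Check eq2: (-4)(1) + (-1)(-1) + (3)(2) = 3 = 3 ✓
Check eq3: (-1)(1) + (1)(-1) + (4)(2) = 6 = 6 ✓

x = 1, y = -1, z = 2


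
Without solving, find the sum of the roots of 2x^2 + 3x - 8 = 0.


By Vieta's formulas for ax^2 + bx + c = 0:
  Sum of roots = -b/a
  Product of roots = c/a

Here a = 2, b = 3, c = -8
Sum = -(3)/2 = -3/2
Product = -8/2 = -4

Sum = -3/2


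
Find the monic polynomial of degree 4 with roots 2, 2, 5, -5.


A monic polynomial with roots 2, 2, 5, -5 is:
p(x) = (x - 2)(x - 2)(x - 5)(x + 5)
After multiplying by (x - 2): x - 2
After multiplying by (x - 2): x^2 - 4x + 4
After multiplying by (x - 5): x^3 - 9x^2 + 24x - 20
After multiplying by (x + 5): x^4 - 4x^3 - 21x^2 + 100x - 100

x^4 - 4x^3 - 21x^2 + 100x - 100


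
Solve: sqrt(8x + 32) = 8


Square both sides: 8x + 32 = 8^2 = 64
8x = 64 - 32 = 32
x = 4
Check: sqrt(8*4 + 32) = sqrt(64) = 8 ✓

x = 4


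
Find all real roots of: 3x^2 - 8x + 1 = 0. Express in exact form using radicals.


Using the quadratic formula: x = (-b ± sqrt(b^2 - 4ac)) / (2a)
Here a = 3, b = -8, c = 1
Discriminant = b^2 - 4ac = (-8)^2 - 4(3)(1) = 64 - 12 = 52
Since discriminant = 52 > 0, there are two real roots.
x = (8 ± 2*sqrt(13)) / 6
Simplifying: x = (4 ± sqrt(13)) / 3
Numerically: x ≈ 2.5352 or x ≈ 0.1315

x = (4 + sqrt(13)) / 3 or x = (4 - sqrt(13)) / 3


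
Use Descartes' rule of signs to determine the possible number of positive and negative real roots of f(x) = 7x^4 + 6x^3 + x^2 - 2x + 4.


Descartes' rule of signs:

For positive roots, count sign changes in f(x) = 7x^4 + 6x^3 + x^2 - 2x + 4:
Signs of coefficients: +, +, +, -, +
Number of sign changes: 2
Possible positive real roots: 2, 0

For negative roots, examine f(-x) = 7x^4 - 6x^3 + x^2 + 2x + 4:
Signs of coefficients: +, -, +, +, +
Number of sign changes: 2
Possible negative real roots: 2, 0

Positive roots: 2 or 0; Negative roots: 2 or 0


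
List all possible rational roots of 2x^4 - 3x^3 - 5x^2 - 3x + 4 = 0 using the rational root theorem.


Rational root theorem: possible roots are ±p/q where:
  p divides the constant term (4): p ∈ {1, 2, 4}
  q divides the leading coefficient (2): q ∈ {1, 2}

All possible rational roots: -4, -2, -1, -1/2, 1/2, 1, 2, 4

-4, -2, -1, -1/2, 1/2, 1, 2, 4


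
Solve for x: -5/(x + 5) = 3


Multiply both sides by (x + 5): -5 = 3(x + 5)
Distribute: -5 = 3x + 15
3x = -5 - 15 = -20
x = -20/3

x = -20/3


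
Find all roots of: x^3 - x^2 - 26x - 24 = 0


Let p(x) = x^3 - x^2 - 26x - 24. By the rational root theorem (leading coefficient 1), any rational root is an integer divisor of 24: try ±1, ±2, ... in turn.
Test x = 1: value = -50 ≠ 0.
Test x = -1: value = 0 ✓, so (x + 1) is a factor.
Synthetic division by (x + 1): bring down 1; 1(-1) - 1 = -2; (-2)(-1) - 26 = -24; (-24)(-1) - 24 = 0 → quotient x^2 - 2x - 24, remainder 0.
Solve the quadratic x^2 - 2x - 24 = 0: discriminant = (-2)^2 - 4(1)(-24) = 4 + 96 = 100.
sqrt(100) = 10, so x = (2 ± 10)/2: x = 6 or x = -4.
Collecting all roots found:

x = -4, x = -1, x = 6


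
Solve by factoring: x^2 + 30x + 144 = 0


We need two numbers that multiply to 144 and add to 30.
Those numbers are 6 and 24 (since 6 * 24 = 144 and 6 + 24 = 30).
So x^2 + 30x + 144 = (x + 6)(x + 24) = 0
Setting each factor to zero: x = -6 or x = -24

x = -24, x = -6


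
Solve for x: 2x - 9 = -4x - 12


Starting with: 2x - 9 = -4x - 12
Move all x terms to left: (2 + 4)x = -12 + 9
Simplify: 6x = -3
Divide both sides by 6: x = -1/2

x = -1/2


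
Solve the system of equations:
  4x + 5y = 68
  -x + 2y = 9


Using Cramer's rule:
Determinant D = (4)(2) - (-1)(5) = 8 + 5 = 13
Dx = (68)(2) - (9)(5) = 136 - 45 = 91
Dy = (4)(9) - (-1)(68) = 36 + 68 = 104
x = Dx/D = 91/13 = 7
y = Dy/D = 104/13 = 8

x = 7, y = 8


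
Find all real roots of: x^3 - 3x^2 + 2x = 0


The constant term is 0, so x = 0 is a root. Factor out x:
  x(x^2 - 3x + 2) = 0
Solve the quadratic x^2 - 3x + 2 = 0: discriminant = (-3)^2 - 4(1)(2) = 9 - 8 = 1.
sqrt(1) = 1, so x = (3 ± 1)/2: x = 2 or x = 1.

x = 0, x = 1, x = 2


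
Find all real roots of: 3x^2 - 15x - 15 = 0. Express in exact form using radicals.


Using the quadratic formula: x = (-b ± sqrt(b^2 - 4ac)) / (2a)
Here a = 3, b = -15, c = -15
Discriminant = b^2 - 4ac = (-15)^2 - 4(3)(-15) = 225 + 180 = 405
Since discriminant = 405 > 0, there are two real roots.
x = (15 ± 9*sqrt(5)) / 6
Simplifying: x = (5 ± 3*sqrt(5)) / 2
Numerically: x ≈ 5.8541 or x ≈ -0.8541

x = (5 + 3*sqrt(5)) / 2 or x = (5 - 3*sqrt(5)) / 2


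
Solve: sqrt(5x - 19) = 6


Square both sides: 5x - 19 = 6^2 = 36
5x = 36 + 19 = 55
x = 11
Check: sqrt(5*11 - 19) = sqrt(36) = 6 ✓

x = 11


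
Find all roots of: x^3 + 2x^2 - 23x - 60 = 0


Let p(x) = x^3 + 2x^2 - 23x - 60. By the rational root theorem (leading coefficient 1), any rational root is an integer divisor of 60: try ±1, ±2, ... in turn.
Test x = 1: value = -80 ≠ 0.
Test x = -1: value = -36 ≠ 0.
Test x = 2: value = -90 ≠ 0.
Test x = -2: value = -14 ≠ 0.
Test x = 3: value = -84 ≠ 0.
Test x = -3: value = 0 ✓, so (x + 3) is a factor.
Synthetic division by (x + 3): bring down 1; 1(-3) + 2 = -1; (-1)(-3) - 23 = -20; (-20)(-3) - 60 = 0 → quotient x^2 - x - 20, remainder 0.
Solve the quadratic x^2 - x - 20 = 0: discriminant = (-1)^2 - 4(1)(-20) = 1 + 80 = 81.
sqrt(81) = 9, so x = (1 ± 9)/2: x = 5 or x = -4.
Collecting all roots found:

x = -4, x = -3, x = 5


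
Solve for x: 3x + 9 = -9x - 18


Starting with: 3x + 9 = -9x - 18
Move all x terms to left: (3 + 9)x = -18 - 9
Simplify: 12x = -27
Divide both sides by 12: x = -9/4

x = -9/4


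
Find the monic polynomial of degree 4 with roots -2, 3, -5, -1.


A monic polynomial with roots -2, 3, -5, -1 is:
p(x) = (x + 2)(x - 3)(x + 5)(x + 1)
After multiplying by (x + 2): x + 2
After multiplying by (x - 3): x^2 - x - 6
After multiplying by (x + 5): x^3 + 4x^2 - 11x - 30
After multiplying by (x + 1): x^4 + 5x^3 - 7x^2 - 41x - 30

x^4 + 5x^3 - 7x^2 - 41x - 30


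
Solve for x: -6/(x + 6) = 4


Multiply both sides by (x + 6): -6 = 4(x + 6)
Distribute: -6 = 4x + 24
4x = -6 - 24 = -30
x = -15/2

x = -15/2


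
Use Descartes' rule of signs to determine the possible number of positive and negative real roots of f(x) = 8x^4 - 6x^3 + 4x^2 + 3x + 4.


Descartes' rule of signs:

For positive roots, count sign changes in f(x) = 8x^4 - 6x^3 + 4x^2 + 3x + 4:
Signs of coefficients: +, -, +, +, +
Number of sign changes: 2
Possible positive real roots: 2, 0

For negative roots, examine f(-x) = 8x^4 + 6x^3 + 4x^2 - 3x + 4:
Signs of coefficients: +, +, +, -, +
Number of sign changes: 2
Possible negative real roots: 2, 0

Positive roots: 2 or 0; Negative roots: 2 or 0


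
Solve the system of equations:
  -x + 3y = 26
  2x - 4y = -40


Using Cramer's rule:
Determinant D = (-1)(-4) - (2)(3) = 4 - 6 = -2
Dx = (26)(-4) - (-40)(3) = -104 + 120 = 16
Dy = (-1)(-40) - (2)(26) = 40 - 52 = -12
x = Dx/D = 16/-2 = -8
y = Dy/D = -12/-2 = 6

x = -8, y = 6


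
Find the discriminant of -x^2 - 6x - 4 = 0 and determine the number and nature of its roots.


For ax^2 + bx + c = 0, discriminant D = b^2 - 4ac
Here a = -1, b = -6, c = -4
D = (-6)^2 - 4(-1)(-4) = 36 - 16 = 20

D = 20 > 0 but not a perfect square
The equation has 2 distinct real irrational roots.

Discriminant = 20, 2 distinct real irrational roots


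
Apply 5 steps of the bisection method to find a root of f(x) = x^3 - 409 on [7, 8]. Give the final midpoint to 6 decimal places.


f(x) = x^3 - 409
f(7) = -66 < 0
f(8) = 103 > 0

Step 1: midpoint = (7.000000 + 8.000000)/2 = 7.500000
  f(7.500000) = 12.875000
  f(mid) > 0, so root is in [7.000000, 7.500000]

Step 2: midpoint = (7.000000 + 7.500000)/2 = 7.250000
  f(7.250000) = -27.921875
  f(mid) < 0, so root is in [7.250000, 7.500000]

Step 3: midpoint = (7.250000 + 7.500000)/2 = 7.375000
  f(7.375000) = -7.869141
  f(mid) < 0, so root is in [7.375000, 7.500000]

Step 4: midpoint = (7.375000 + 7.500000)/2 = 7.437500
  f(7.437500) = 2.415771
  f(mid) > 0, so root is in [7.375000, 7.437500]

Step 5: midpoint = (7.375000 + 7.437500)/2 = 7.406250
  f(7.406250) = -2.748383
  f(mid) < 0, so root is in [7.406250, 7.437500]

midpoint = 7.406250


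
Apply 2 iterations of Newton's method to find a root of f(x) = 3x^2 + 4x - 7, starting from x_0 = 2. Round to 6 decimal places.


Newton's method: x_(n+1) = x_n - f(x_n)/f'(x_n)
f(x) = 3x^2 + 4x - 7
f'(x) = 6x + 4

Iteration 1:
  f(2.000000) = 13.000000
  f'(2.000000) = 16.000000
  x_1 = 2.000000 - (13.000000)/(16.000000) = 1.187500

Iteration 2:
  f(1.187500) = 1.980469
  f'(1.187500) = 11.125000
  x_2 = 1.187500 - (1.980469)/(11.125000) = 1.009480

x_2 = 1.009480


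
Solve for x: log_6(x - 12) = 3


Convert to exponential form: x - 12 = 6^3 = 216
x = 216 + 12 = 228
Check: log_6(228 - 12) = log_6(216) = log_6(216) = 3 ✓

x = 228


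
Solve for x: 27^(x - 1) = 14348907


Express both sides with the same base.
14348907 = 27^5
Since the bases match, equate exponents: x - 1 = 5
So x = 5 - (-1) = 6

x = 6


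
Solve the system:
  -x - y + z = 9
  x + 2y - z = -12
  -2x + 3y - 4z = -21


Using Cramer's rule. Expand each determinant along the first row.
D  = (-1)*[2*(-4) - (-1)*3] - (-1)*[1*(-4) - (-1)*(-2)] + 1*[1*3 - 2*(-2)]
  = (-1)*(-5) - (-1)*(-6) + 1*(7) = 6
Dx = 9*[2*(-4) - (-1)*3] - (-1)*[(-12)*(-4) - (-1)*(-21)] + 1*[(-12)*3 - 2*(-21)]
  = 9*(-5) - (-1)*(27) + 1*(6) = -12
Dy = (-1)*[(-12)*(-4) - (-1)*(-21)] - 9*[1*(-4) - (-1)*(-2)] + 1*[1*(-21) - (-12)*(-2)]
  = (-1)*(27) - 9*(-6) + 1*(-45) = -18
Dz = (-1)*[2*(-21) - (-12)*3] - (-1)*[1*(-21) - (-12)*(-2)] + 9*[1*3 - 2*(-2)]
  = (-1)*(-6) - (-1)*(-45) + 9*(7) = 24
x = Dx/D = -12/6 = -2, y = Dy/D = -18/6 = -3, z = Dz/D = 24/6 = 4
Check eq1: (-1)(-2) + (-1)(-3) + (1)(4) = 9 = 9 ✓
Check eq2: (1)(-2) + (2)(-3) + (-1)(4) = -12 = -12 ✓
Check eq3: (-2)(-2) + (3)(-3) + (-4)(4) = -21 = -21 ✓

x = -2, y = -3, z = 4


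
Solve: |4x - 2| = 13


An absolute value equation |expr| = 13 gives two cases:
Case 1: 4x - 2 = 13
  4x = 15, so x = 15/4
Case 2: 4x - 2 = -13
  4x = -11, so x = -11/4

x = -11/4, x = 15/4


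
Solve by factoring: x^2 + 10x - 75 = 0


We need two numbers that multiply to -75 and add to 10.
Those numbers are 15 and -5 (since 15 * (-5) = -75 and 15 + (-5) = 10).
So x^2 + 10x - 75 = (x + 15)(x - 5) = 0
Setting each factor to zero: x = -15 or x = 5

x = -15, x = 5


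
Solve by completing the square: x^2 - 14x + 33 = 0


Start: x^2 - 14x + 33 = 0
Move constant: x^2 - 14x = -33
Half of -14 is -7, squared is 49
Add 49 to both sides: x^2 - 14x + 49 = 16
(x - 7)^2 = 16
x - 7 = ±4
x = 7 + 4 = 11 or x = 7 - 4 = 3

x = 3, x = 11


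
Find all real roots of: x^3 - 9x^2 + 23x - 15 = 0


Let p(x) = x^3 - 9x^2 + 23x - 15. By the rational root theorem (leading coefficient 1), any rational root is an integer divisor of 15: try ±1, ±2, ... in turn.
Test x = 1: value = 0 ✓, so (x - 1) is a factor.
Synthetic division by (x - 1): bring down 1; 1(1) - 9 = -8; (-8)(1) + 23 = 15; 15(1) - 15 = 0 → quotient x^2 - 8x + 15, remainder 0.
Solve the quadratic x^2 - 8x + 15 = 0: discriminant = (-8)^2 - 4(1)(15) = 64 - 60 = 4.
sqrt(4) = 2, so x = (8 ± 2)/2: x = 5 or x = 3.

x = 1, x = 3, x = 5


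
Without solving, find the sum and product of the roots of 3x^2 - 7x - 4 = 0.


By Vieta's formulas for ax^2 + bx + c = 0:
  Sum of roots = -b/a
  Product of roots = c/a

Here a = 3, b = -7, c = -4
Sum = -(-7)/3 = 7/3
Product = -4/3 = -4/3

Sum = 7/3, Product = -4/3


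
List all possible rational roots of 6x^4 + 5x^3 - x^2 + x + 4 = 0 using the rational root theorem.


Rational root theorem: possible roots are ±p/q where:
  p divides the constant term (4): p ∈ {1, 2, 4}
  q divides the leading coefficient (6): q ∈ {1, 2, 3, 6}

All possible rational roots: -4, -2, -4/3, -1, -2/3, -1/2, -1/3, -1/6, 1/6, 1/3, 1/2, 2/3, 1, 4/3, 2, 4

-4, -2, -4/3, -1, -2/3, -1/2, -1/3, -1/6, 1/6, 1/3, 1/2, 2/3, 1, 4/3, 2, 4


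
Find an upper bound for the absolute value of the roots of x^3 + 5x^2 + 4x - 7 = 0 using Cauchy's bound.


Cauchy's bound: all roots r satisfy |r| <= 1 + max(|a_i/a_n|) for i = 0,...,n-1
where a_n is the leading coefficient.

Coefficients: [1, 5, 4, -7]
Leading coefficient a_n = 1
Ratios |a_i/a_n|: 5, 4, 7
Maximum ratio: 7
Cauchy's bound: |r| <= 1 + 7 = 8

Upper bound = 8


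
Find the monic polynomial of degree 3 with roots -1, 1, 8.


A monic polynomial with roots -1, 1, 8 is:
p(x) = (x + 1)(x - 1)(x - 8)
After multiplying by (x + 1): x + 1
After multiplying by (x - 1): x^2 - 1
After multiplying by (x - 8): x^3 - 8x^2 - x + 8

x^3 - 8x^2 - x + 8


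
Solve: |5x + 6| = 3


An absolute value equation |expr| = 3 gives two cases:
Case 1: 5x + 6 = 3
  5x = -3, so x = -3/5
Case 2: 5x + 6 = -3
  5x = -9, so x = -9/5

x = -9/5, x = -3/5


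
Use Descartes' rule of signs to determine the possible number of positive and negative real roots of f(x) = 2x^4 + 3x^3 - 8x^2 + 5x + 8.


Descartes' rule of signs:

For positive roots, count sign changes in f(x) = 2x^4 + 3x^3 - 8x^2 + 5x + 8:
Signs of coefficients: +, +, -, +, +
Number of sign changes: 2
Possible positive real roots: 2, 0

For negative roots, examine f(-x) = 2x^4 - 3x^3 - 8x^2 - 5x + 8:
Signs of coefficients: +, -, -, -, +
Number of sign changes: 2
Possible negative real roots: 2, 0

Positive roots: 2 or 0; Negative roots: 2 or 0


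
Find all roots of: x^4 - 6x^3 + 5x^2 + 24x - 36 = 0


Let p(x) = x^4 - 6x^3 + 5x^2 + 24x - 36. By the rational root theorem (leading coefficient 1), any rational root is an integer divisor of 36: try ±1, ±2, ... in turn.
Test x = 1: value = -12 ≠ 0.
Test x = -1: value = -48 ≠ 0.
Test x = 2: value = 0 ✓, so (x - 2) is a factor.
Synthetic division by (x - 2): bring down 1; 1(2) - 6 = -4; (-4)(2) + 5 = -3; (-3)(2) + 24 = 18; 18(2) - 36 = 0 → quotient x^3 - 4x^2 - 3x + 18, remainder 0.
Continue with the quotient x^3 - 4x^2 - 3x + 18 (candidates must divide 18; re-test x = 2 first in case it repeats).
Test x = 2: value = 4 ≠ 0.
Test x = -2: value = 0 ✓, so (x + 2) is a factor.
Synthetic division by (x + 2): bring down 1; 1(-2) - 4 = -6; (-6)(-2) - 3 = 9; 9(-2) + 18 = 0 → quotient x^2 - 6x + 9, remainder 0.
Solve the quadratic x^2 - 6x + 9 = 0: discriminant = (-6)^2 - 4(1)(9) = 36 - 36 = 0.
Discriminant = 0, so a double root: x = 6/2 = 3.
Collecting all roots found:

x = -2, x = 2, x = 3 (multiplicity 2)


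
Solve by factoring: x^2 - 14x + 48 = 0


We need two numbers that multiply to 48 and add to -14.
Those numbers are -8 and -6 (since (-8) * (-6) = 48 and (-8) + (-6) = -14).
So x^2 - 14x + 48 = (x - 8)(x - 6) = 0
Setting each factor to zero: x = 8 or x = 6

x = 6, x = 8


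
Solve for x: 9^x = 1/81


Express both sides with the same base.
1/81 = 9^(-2)
Since the bases match: x = -2

x = -2


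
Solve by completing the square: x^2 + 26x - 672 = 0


Start: x^2 + 26x - 672 = 0
Move constant: x^2 + 26x = 672
Half of 26 is 13, squared is 169
Add 169 to both sides: x^2 + 26x + 169 = 841
(x + 13)^2 = 841
x + 13 = ±29
x = -13 + 29 = 16 or x = -13 - 29 = -42

x = -42, x = 16


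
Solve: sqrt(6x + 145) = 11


Square both sides: 6x + 145 = 11^2 = 121
6x = 121 - 145 = -24
x = -4
Check: sqrt(6*(-4) + 145) = sqrt(121) = 11 ✓

x = -4


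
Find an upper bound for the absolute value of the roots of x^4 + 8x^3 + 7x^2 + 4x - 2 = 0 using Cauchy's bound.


Cauchy's bound: all roots r satisfy |r| <= 1 + max(|a_i/a_n|) for i = 0,...,n-1
where a_n is the leading coefficient.

Coefficients: [1, 8, 7, 4, -2]
Leading coefficient a_n = 1
Ratios |a_i/a_n|: 8, 7, 4, 2
Maximum ratio: 8
Cauchy's bound: |r| <= 1 + 8 = 9

Upper bound = 9


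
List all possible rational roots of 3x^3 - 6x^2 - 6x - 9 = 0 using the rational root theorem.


Rational root theorem: possible roots are ±p/q where:
  p divides the constant term (-9): p ∈ {1, 3, 9}
  q divides the leading coefficient (3): q ∈ {1, 3}

All possible rational roots: -9, -3, -1, -1/3, 1/3, 1, 3, 9

-9, -3, -1, -1/3, 1/3, 1, 3, 9


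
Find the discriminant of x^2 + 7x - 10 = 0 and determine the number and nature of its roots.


For ax^2 + bx + c = 0, discriminant D = b^2 - 4ac
Here a = 1, b = 7, c = -10
D = (7)^2 - 4(1)(-10) = 49 + 40 = 89

D = 89 > 0 but not a perfect square
The equation has 2 distinct real irrational roots.

Discriminant = 89, 2 distinct real irrational roots


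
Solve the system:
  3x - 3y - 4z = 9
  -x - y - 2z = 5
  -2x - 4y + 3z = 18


Using Cramer's rule. Expand each determinant along the first row.
D  = 3*[(-1)*3 - (-2)*(-4)] - (-3)*[(-1)*3 - (-2)*(-2)] + (-4)*[(-1)*(-4) - (-1)*(-2)]
  = 3*(-11) - (-3)*(-7) + (-4)*(2) = -62
Dx = 9*[(-1)*3 - (-2)*(-4)] - (-3)*[5*3 - (-2)*18] + (-4)*[5*(-4) - (-1)*18]
  = 9*(-11) - (-3)*(51) + (-4)*(-2) = 62
Dy = 3*[5*3 - (-2)*18] - 9*[(-1)*3 - (-2)*(-2)] + (-4)*[(-1)*18 - 5*(-2)]
  = 3*(51) - 9*(-7) + (-4)*(-8) = 248
Dz = 3*[(-1)*18 - 5*(-4)] - (-3)*[(-1)*18 - 5*(-2)] + 9*[(-1)*(-4) - (-1)*(-2)]
  = 3*(2) - (-3)*(-8) + 9*(2) = 0
x = Dx/D = 62/-62 = -1, y = Dy/D = 248/-62 = -4, z = Dz/D = 0/-62 = 0
Check eq1: (3)(-1) + (-3)(-4) + (-4)(0) = 9 = 9 ✓
Check eq2: (-1)(-1) + (-1)(-4) + (-2)(0) = 5 = 5 ✓
Check eq3: (-2)(-1) + (-4)(-4) + (3)(0) = 18 = 18 ✓

x = -1, y = -4, z = 0


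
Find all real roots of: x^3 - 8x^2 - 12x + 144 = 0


Let p(x) = x^3 - 8x^2 - 12x + 144. By the rational root theorem (leading coefficient 1), any rational root is an integer divisor of 144: try ±1, ±2, ... in turn.
Test x = 1: value = 125 ≠ 0.
Test x = -1: value = 147 ≠ 0.
Test x = 2: value = 96 ≠ 0.
Test x = -2: value = 128 ≠ 0.
Test x = 3: value = 63 ≠ 0.
Test x = -3: value = 81 ≠ 0.
Test x = 4: value = 32 ≠ 0.
Test x = -4: value = 0 ✓, so (x + 4) is a factor.
Synthetic division by (x + 4): bring down 1; 1(-4) - 8 = -12; (-12)(-4) - 12 = 36; 36(-4) + 144 = 0 → quotient x^2 - 12x + 36, remainder 0.
Solve the quadratic x^2 - 12x + 36 = 0: discriminant = (-12)^2 - 4(1)(36) = 144 - 144 = 0.
Discriminant = 0, so a double root: x = 12/2 = 6.

x = -4, x = 6 (multiplicity 2)


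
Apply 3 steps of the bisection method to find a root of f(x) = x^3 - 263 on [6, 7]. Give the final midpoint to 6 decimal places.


f(x) = x^3 - 263
f(6) = -47 < 0
f(7) = 80 > 0

Step 1: midpoint = (6.000000 + 7.000000)/2 = 6.500000
  f(6.500000) = 11.625000
  f(mid) > 0, so root is in [6.000000, 6.500000]

Step 2: midpoint = (6.000000 + 6.500000)/2 = 6.250000
  f(6.250000) = -18.859375
  f(mid) < 0, so root is in [6.250000, 6.500000]

Step 3: midpoint = (6.250000 + 6.500000)/2 = 6.375000
  f(6.375000) = -3.916016
  f(mid) < 0, so root is in [6.375000, 6.500000]

midpoint = 6.375000


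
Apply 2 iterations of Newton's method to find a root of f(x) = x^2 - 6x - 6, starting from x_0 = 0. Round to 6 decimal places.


Newton's method: x_(n+1) = x_n - f(x_n)/f'(x_n)
f(x) = x^2 - 6x - 6
f'(x) = 2x - 6

Iteration 1:
  f(0.000000) = -6.000000
  f'(0.000000) = -6.000000
  x_1 = 0.000000 - (-6.000000)/(-6.000000) = -1.000000

Iteration 2:
  f(-1.000000) = 1.000000
  f'(-1.000000) = -8.000000
  x_2 = -1.000000 - (1.000000)/(-8.000000) = -0.875000

x_2 = -0.875000


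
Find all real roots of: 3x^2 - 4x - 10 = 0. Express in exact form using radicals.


Using the quadratic formula: x = (-b ± sqrt(b^2 - 4ac)) / (2a)
Here a = 3, b = -4, c = -10
Discriminant = b^2 - 4ac = (-4)^2 - 4(3)(-10) = 16 + 120 = 136
Since discriminant = 136 > 0, there are two real roots.
x = (4 ± 2*sqrt(34)) / 6
Simplifying: x = (2 ± sqrt(34)) / 3
Numerically: x ≈ 2.6103 or x ≈ -1.2770

x = (2 + sqrt(34)) / 3 or x = (2 - sqrt(34)) / 3


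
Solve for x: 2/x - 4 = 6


Subtract -4 from both sides: 2/x = 10
Multiply both sides by x: 2 = 10 * x
Divide by 10: x = 1/5

x = 1/5


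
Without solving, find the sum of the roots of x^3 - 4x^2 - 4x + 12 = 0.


By Vieta's formulas for x^3 + bx^2 + cx + d = 0:
  r1 + r2 + r3 = -b/a = 4
  r1*r2 + r1*r3 + r2*r3 = c/a = -4
  r1*r2*r3 = -d/a = -12


Sum = 4


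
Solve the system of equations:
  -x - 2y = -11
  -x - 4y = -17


Using Cramer's rule:
Determinant D = (-1)(-4) - (-1)(-2) = 4 - 2 = 2
Dx = (-11)(-4) - (-17)(-2) = 44 - 34 = 10
Dy = (-1)(-17) - (-1)(-11) = 17 - 11 = 6
x = Dx/D = 10/2 = 5
y = Dy/D = 6/2 = 3

x = 5, y = 3


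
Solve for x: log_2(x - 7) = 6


Convert to exponential form: x - 7 = 2^6 = 64
x = 64 + 7 = 71
Check: log_2(71 - 7) = log_2(64) = log_2(64) = 6 ✓

x = 71


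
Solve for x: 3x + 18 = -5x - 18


Starting with: 3x + 18 = -5x - 18
Move all x terms to left: (3 + 5)x = -18 - 18
Simplify: 8x = -36
Divide both sides by 8: x = -9/2

x = -9/2


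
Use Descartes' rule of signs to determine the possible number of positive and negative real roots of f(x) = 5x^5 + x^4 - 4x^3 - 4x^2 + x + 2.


Descartes' rule of signs:

For positive roots, count sign changes in f(x) = 5x^5 + x^4 - 4x^3 - 4x^2 + x + 2:
Signs of coefficients: +, +, -, -, +, +
Number of sign changes: 2
Possible positive real roots: 2, 0

For negative roots, examine f(-x) = -5x^5 + x^4 + 4x^3 - 4x^2 - x + 2:
Signs of coefficients: -, +, +, -, -, +
Number of sign changes: 3
Possible negative real roots: 3, 1

Positive roots: 2 or 0; Negative roots: 3 or 1


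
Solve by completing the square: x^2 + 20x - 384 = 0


Start: x^2 + 20x - 384 = 0
Move constant: x^2 + 20x = 384
Half of 20 is 10, squared is 100
Add 100 to both sides: x^2 + 20x + 100 = 484
(x + 10)^2 = 484
x + 10 = ±22
x = -10 + 22 = 12 or x = -10 - 22 = -32

x = -32, x = 12


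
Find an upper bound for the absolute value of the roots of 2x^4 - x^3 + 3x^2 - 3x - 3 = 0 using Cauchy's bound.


Cauchy's bound: all roots r satisfy |r| <= 1 + max(|a_i/a_n|) for i = 0,...,n-1
where a_n is the leading coefficient.

Coefficients: [2, -1, 3, -3, -3]
Leading coefficient a_n = 2
Ratios |a_i/a_n|: 1/2, 3/2, 3/2, 3/2
Maximum ratio: 3/2
Cauchy's bound: |r| <= 1 + 3/2 = 5/2

Upper bound = 5/2


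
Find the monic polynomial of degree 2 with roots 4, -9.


A monic polynomial with roots 4, -9 is:
p(x) = (x - 4)(x + 9)
After multiplying by (x - 4): x - 4
After multiplying by (x + 9): x^2 + 5x - 36

x^2 + 5x - 36


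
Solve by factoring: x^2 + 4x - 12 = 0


We need two numbers that multiply to -12 and add to 4.
Those numbers are 6 and -2 (since 6 * (-2) = -12 and 6 + (-2) = 4).
So x^2 + 4x - 12 = (x + 6)(x - 2) = 0
Setting each factor to zero: x = -6 or x = 2

x = -6, x = 2


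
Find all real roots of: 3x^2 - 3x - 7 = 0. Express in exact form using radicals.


Using the quadratic formula: x = (-b ± sqrt(b^2 - 4ac)) / (2a)
Here a = 3, b = -3, c = -7
Discriminant = b^2 - 4ac = (-3)^2 - 4(3)(-7) = 9 + 84 = 93
Since discriminant = 93 > 0, there are two real roots.
x = (3 ± sqrt(93)) / 6
Numerically: x ≈ 2.1073 or x ≈ -1.1073

x = (3 + sqrt(93)) / 6 or x = (3 - sqrt(93)) / 6


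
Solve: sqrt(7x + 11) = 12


Square both sides: 7x + 11 = 12^2 = 144
7x = 144 - 11 = 133
x = 19
Check: sqrt(7*19 + 11) = sqrt(144) = 12 ✓

x = 19


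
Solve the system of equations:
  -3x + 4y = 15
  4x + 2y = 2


Using Cramer's rule:
Determinant D = (-3)(2) - (4)(4) = -6 - 16 = -22
Dx = (15)(2) - (2)(4) = 30 - 8 = 22
Dy = (-3)(2) - (4)(15) = -6 - 60 = -66
x = Dx/D = 22/-22 = -1
y = Dy/D = -66/-22 = 3

x = -1, y = 3


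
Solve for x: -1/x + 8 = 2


Subtract 8 from both sides: -1/x = -6
Multiply both sides by x: -1 = -6 * x
Divide by -6: x = 1/6

x = 1/6


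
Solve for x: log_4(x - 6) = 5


Convert to exponential form: x - 6 = 4^5 = 1024
x = 1024 + 6 = 1030
Check: log_4(1030 - 6) = log_4(1024) = log_4(1024) = 5 ✓

x = 1030


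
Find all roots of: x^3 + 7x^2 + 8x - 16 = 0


Let p(x) = x^3 + 7x^2 + 8x - 16. By the rational root theorem (leading coefficient 1), any rational root is an integer divisor of 16: try ±1, ±2, ... in turn.
Test x = 1: value = 0 ✓, so (x - 1) is a factor.
Synthetic division by (x - 1): bring down 1; 1(1) + 7 = 8; 8(1) + 8 = 16; 16(1) - 16 = 0 → quotient x^2 + 8x + 16, remainder 0.
Solve the quadratic x^2 + 8x + 16 = 0: discriminant = 8^2 - 4(1)(16) = 64 - 64 = 0.
Discriminant = 0, so a double root: x = -8/2 = -4.
Collecting all roots found:

x = -4 (multiplicity 2), x = 1


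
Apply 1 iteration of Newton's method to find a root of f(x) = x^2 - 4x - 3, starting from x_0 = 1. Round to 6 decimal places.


Newton's method: x_(n+1) = x_n - f(x_n)/f'(x_n)
f(x) = x^2 - 4x - 3
f'(x) = 2x - 4

Iteration 1:
  f(1.000000) = -6.000000
  f'(1.000000) = -2.000000
  x_1 = 1.000000 - (-6.000000)/(-2.000000) = -2.000000

x_1 = -2.000000


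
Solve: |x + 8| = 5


An absolute value equation |expr| = 5 gives two cases:
Case 1: x + 8 = 5
  x = -3, so x = -3
Case 2: x + 8 = -5
  x = -13, so x = -13

x = -13, x = -3


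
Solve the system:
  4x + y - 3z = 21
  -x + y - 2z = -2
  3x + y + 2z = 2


Using Cramer's rule. Expand each determinant along the first row.
D  = 4*[1*2 - (-2)*1] - 1*[(-1)*2 - (-2)*3] + (-3)*[(-1)*1 - 1*3]
  = 4*(4) - 1*(4) + (-3)*(-4) = 24
Dx = 21*[1*2 - (-2)*1] - 1*[(-2)*2 - (-2)*2] + (-3)*[(-2)*1 - 1*2]
  = 21*(4) - 1*(0) + (-3)*(-4) = 96
Dy = 4*[(-2)*2 - (-2)*2] - 21*[(-1)*2 - (-2)*3] + (-3)*[(-1)*2 - (-2)*3]
  = 4*(0) - 21*(4) + (-3)*(4) = -96
Dz = 4*[1*2 - (-2)*1] - 1*[(-1)*2 - (-2)*3] + 21*[(-1)*1 - 1*3]
  = 4*(4) - 1*(4) + 21*(-4) = -72
x = Dx/D = 96/24 = 4, y = Dy/D = -96/24 = -4, z = Dz/D = -72/24 = -3
Check eq1: (4)(4) + (1)(-4) + (-3)(-3) = 21 = 21 ✓
Check eq2: (-1)(4) + (1)(-4) + (-2)(-3) = -2 = -2 ✓
Check eq3: (3)(4) + (1)(-4) + (2)(-3) = 2 = 2 ✓

x = 4, y = -4, z = -3


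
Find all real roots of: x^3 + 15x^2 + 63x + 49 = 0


Let p(x) = x^3 + 15x^2 + 63x + 49. By the rational root theorem (leading coefficient 1), any rational root is an integer divisor of 49: try ±1, ±2, ... in turn.
Test x = 1: value = 128 ≠ 0.
Test x = -1: value = 0 ✓, so (x + 1) is a factor.
Synthetic division by (x + 1): bring down 1; 1(-1) + 15 = 14; 14(-1) + 63 = 49; 49(-1) + 49 = 0 → quotient x^2 + 14x + 49, remainder 0.
Solve the quadratic x^2 + 14x + 49 = 0: discriminant = 14^2 - 4(1)(49) = 196 - 196 = 0.
Discriminant = 0, so a double root: x = -14/2 = -7.

x = -7 (multiplicity 2), x = -1


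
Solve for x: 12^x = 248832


Express both sides with the same base.
248832 = 12^5
Since the bases match: x = 5

x = 5


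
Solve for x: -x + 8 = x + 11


Starting with: -x + 8 = x + 11
Move all x terms to left: (-1 - 1)x = 11 - 8
Simplify: -2x = 3
Divide both sides by -2: x = -3/2

x = -3/2


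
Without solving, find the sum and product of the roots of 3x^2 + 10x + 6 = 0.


By Vieta's formulas for ax^2 + bx + c = 0:
  Sum of roots = -b/a
  Product of roots = c/a

Here a = 3, b = 10, c = 6
Sum = -(10)/3 = -10/3
Product = 6/3 = 2

Sum = -10/3, Product = 2


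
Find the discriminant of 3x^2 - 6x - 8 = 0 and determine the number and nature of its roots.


For ax^2 + bx + c = 0, discriminant D = b^2 - 4ac
Here a = 3, b = -6, c = -8
D = (-6)^2 - 4(3)(-8) = 36 + 96 = 132

D = 132 > 0 but not a perfect square
The equation has 2 distinct real irrational roots.

Discriminant = 132, 2 distinct real irrational roots


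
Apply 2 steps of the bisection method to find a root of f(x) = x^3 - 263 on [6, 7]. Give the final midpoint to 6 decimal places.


f(x) = x^3 - 263
f(6) = -47 < 0
f(7) = 80 > 0

Step 1: midpoint = (6.000000 + 7.000000)/2 = 6.500000
  f(6.500000) = 11.625000
  f(mid) > 0, so root is in [6.000000, 6.500000]

Step 2: midpoint = (6.000000 + 6.500000)/2 = 6.250000
  f(6.250000) = -18.859375
  f(mid) < 0, so root is in [6.250000, 6.500000]

midpoint = 6.250000


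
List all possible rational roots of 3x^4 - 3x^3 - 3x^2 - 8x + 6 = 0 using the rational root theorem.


Rational root theorem: possible roots are ±p/q where:
  p divides the constant term (6): p ∈ {1, 2, 3, 6}
  q divides the leading coefficient (3): q ∈ {1, 3}

All possible rational roots: -6, -3, -2, -1, -2/3, -1/3, 1/3, 2/3, 1, 2, 3, 6

-6, -3, -2, -1, -2/3, -1/3, 1/3, 2/3, 1, 2, 3, 6


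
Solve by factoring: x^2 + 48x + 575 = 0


We need two numbers that multiply to 575 and add to 48.
Those numbers are 23 and 25 (since 23 * 25 = 575 and 23 + 25 = 48).
So x^2 + 48x + 575 = (x + 23)(x + 25) = 0
Setting each factor to zero: x = -23 or x = -25

x = -25, x = -23


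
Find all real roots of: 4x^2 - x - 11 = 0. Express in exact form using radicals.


Using the quadratic formula: x = (-b ± sqrt(b^2 - 4ac)) / (2a)
Here a = 4, b = -1, c = -11
Discriminant = b^2 - 4ac = (-1)^2 - 4(4)(-11) = 1 + 176 = 177
Since discriminant = 177 > 0, there are two real roots.
x = (1 ± sqrt(177)) / 8
Numerically: x ≈ 1.7880 or x ≈ -1.5380

x = (1 + sqrt(177)) / 8 or x = (1 - sqrt(177)) / 8


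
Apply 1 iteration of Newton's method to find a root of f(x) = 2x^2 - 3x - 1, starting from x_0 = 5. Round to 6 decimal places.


Newton's method: x_(n+1) = x_n - f(x_n)/f'(x_n)
f(x) = 2x^2 - 3x - 1
f'(x) = 4x - 3

Iteration 1:
  f(5.000000) = 34.000000
  f'(5.000000) = 17.000000
  x_1 = 5.000000 - (34.000000)/(17.000000) = 3.000000

x_1 = 3.000000


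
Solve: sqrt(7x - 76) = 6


Square both sides: 7x - 76 = 6^2 = 36
7x = 36 + 76 = 112
x = 16
Check: sqrt(7*16 - 76) = sqrt(36) = 6 ✓

x = 16


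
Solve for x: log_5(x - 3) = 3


Convert to exponential form: x - 3 = 5^3 = 125
x = 125 + 3 = 128
Check: log_5(128 - 3) = log_5(125) = log_5(125) = 3 ✓

x = 128


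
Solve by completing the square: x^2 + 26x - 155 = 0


Start: x^2 + 26x - 155 = 0
Move constant: x^2 + 26x = 155
Half of 26 is 13, squared is 169
Add 169 to both sides: x^2 + 26x + 169 = 324
(x + 13)^2 = 324
x + 13 = ±18
x = -13 + 18 = 5 or x = -13 - 18 = -31

x = -31, x = 5


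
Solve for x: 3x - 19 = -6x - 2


Starting with: 3x - 19 = -6x - 2
Move all x terms to left: (3 + 6)x = -2 + 19
Simplify: 9x = 17
Divide both sides by 9: x = 17/9

x = 17/9


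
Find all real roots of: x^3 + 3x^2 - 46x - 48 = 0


Let p(x) = x^3 + 3x^2 - 46x - 48. By the rational root theorem (leading coefficient 1), any rational root is an integer divisor of 48: try ±1, ±2, ... in turn.
Test x = 1: value = -90 ≠ 0.
Test x = -1: value = 0 ✓, so (x + 1) is a factor.
Synthetic division by (x + 1): bring down 1; 1(-1) + 3 = 2; 2(-1) - 46 = -48; (-48)(-1) - 48 = 0 → quotient x^2 + 2x - 48, remainder 0.
Solve the quadratic x^2 + 2x - 48 = 0: discriminant = 2^2 - 4(1)(-48) = 4 + 192 = 196.
sqrt(196) = 14, so x = (-2 ± 14)/2: x = 6 or x = -8.

x = -8, x = -1, x = 6


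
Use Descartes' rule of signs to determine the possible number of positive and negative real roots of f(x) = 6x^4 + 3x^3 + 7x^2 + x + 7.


Descartes' rule of signs:

For positive roots, count sign changes in f(x) = 6x^4 + 3x^3 + 7x^2 + x + 7:
Signs of coefficients: +, +, +, +, +
Number of sign changes: 0
Possible positive real roots: 0

For negative roots, examine f(-x) = 6x^4 - 3x^3 + 7x^2 - x + 7:
Signs of coefficients: +, -, +, -, +
Number of sign changes: 4
Possible negative real roots: 4, 2, 0

Positive roots: 0; Negative roots: 4 or 2 or 0


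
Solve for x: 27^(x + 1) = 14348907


Express both sides with the same base.
14348907 = 27^5
Since the bases match, equate exponents: x + 1 = 5
So x = 5 - (1) = 4

x = 4


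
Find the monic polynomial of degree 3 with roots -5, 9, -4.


A monic polynomial with roots -5, 9, -4 is:
p(x) = (x + 5)(x - 9)(x + 4)
After multiplying by (x + 5): x + 5
After multiplying by (x - 9): x^2 - 4x - 45
After multiplying by (x + 4): x^3 - 61x - 180

x^3 - 61x - 180


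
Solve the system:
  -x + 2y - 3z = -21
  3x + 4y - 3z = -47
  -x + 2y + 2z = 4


Using Cramer's rule. Expand each determinant along the first row.
D  = (-1)*[4*2 - (-3)*2] - 2*[3*2 - (-3)*(-1)] + (-3)*[3*2 - 4*(-1)]
  = (-1)*(14) - 2*(3) + (-3)*(10) = -50
Dx = (-21)*[4*2 - (-3)*2] - 2*[(-47)*2 - (-3)*4] + (-3)*[(-47)*2 - 4*4]
  = (-21)*(14) - 2*(-82) + (-3)*(-110) = 200
Dy = (-1)*[(-47)*2 - (-3)*4] - (-21)*[3*2 - (-3)*(-1)] + (-3)*[3*4 - (-47)*(-1)]
  = (-1)*(-82) - (-21)*(3) + (-3)*(-35) = 250
Dz = (-1)*[4*4 - (-47)*2] - 2*[3*4 - (-47)*(-1)] + (-21)*[3*2 - 4*(-1)]
  = (-1)*(110) - 2*(-35) + (-21)*(10) = -250
x = Dx/D = 200/-50 = -4, y = Dy/D = 250/-50 = -5, z = Dz/D = -250/-50 = 5
Check eq1: (-1)(-4) + (2)(-5) + (-3)(5) = -21 = -21 ✓
Check eq2: (3)(-4) + (4)(-5) + (-3)(5) = -47 = -47 ✓
Check eq3: (-1)(-4) + (2)(-5) + (2)(5) = 4 = 4 ✓

x = -4, y = -5, z = 5


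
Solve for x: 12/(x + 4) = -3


Multiply both sides by (x + 4): 12 = -3(x + 4)
Distribute: 12 = -3x - 12
-3x = 12 + 12 = 24
x = -8

x = -8


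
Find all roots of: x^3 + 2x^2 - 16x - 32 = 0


Let p(x) = x^3 + 2x^2 - 16x - 32. By the rational root theorem (leading coefficient 1), any rational root is an integer divisor of 32: try ±1, ±2, ... in turn.
Test x = 1: value = -45 ≠ 0.
Test x = -1: value = -15 ≠ 0.
Test x = 2: value = -48 ≠ 0.
Test x = -2: value = 0 ✓, so (x + 2) is a factor.
Synthetic division by (x + 2): bring down 1; 1(-2) + 2 = 0; 0(-2) - 16 = -16; (-16)(-2) - 32 = 0 → quotient x^2 - 16, remainder 0.
Solve the quadratic x^2 - 16 = 0: discriminant = 0^2 - 4(1)(-16) = 0 + 64 = 64.
sqrt(64) = 8, so x = (0 ± 8)/2: x = 4 or x = -4.
Collecting all roots found:

x = -4, x = -2, x = 4


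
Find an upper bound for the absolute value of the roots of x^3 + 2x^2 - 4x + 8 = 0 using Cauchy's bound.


Cauchy's bound: all roots r satisfy |r| <= 1 + max(|a_i/a_n|) for i = 0,...,n-1
where a_n is the leading coefficient.

Coefficients: [1, 2, -4, 8]
Leading coefficient a_n = 1
Ratios |a_i/a_n|: 2, 4, 8
Maximum ratio: 8
Cauchy's bound: |r| <= 1 + 8 = 9

Upper bound = 9


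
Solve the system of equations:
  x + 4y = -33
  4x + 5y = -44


Using Cramer's rule:
Determinant D = (1)(5) - (4)(4) = 5 - 16 = -11
Dx = (-33)(5) - (-44)(4) = -165 + 176 = 11
Dy = (1)(-44) - (4)(-33) = -44 + 132 = 88
x = Dx/D = 11/-11 = -1
y = Dy/D = 88/-11 = -8

x = -1, y = -8


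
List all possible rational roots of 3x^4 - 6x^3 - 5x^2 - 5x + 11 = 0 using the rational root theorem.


Rational root theorem: possible roots are ±p/q where:
  p divides the constant term (11): p ∈ {1, 11}
  q divides the leading coefficient (3): q ∈ {1, 3}

All possible rational roots: -11, -11/3, -1, -1/3, 1/3, 1, 11/3, 11

-11, -11/3, -1, -1/3, 1/3, 1, 11/3, 11


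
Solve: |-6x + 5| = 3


An absolute value equation |expr| = 3 gives two cases:
Case 1: -6x + 5 = 3
  -6x = -2, so x = 1/3
Case 2: -6x + 5 = -3
  -6x = -8, so x = 4/3

x = 1/3, x = 4/3


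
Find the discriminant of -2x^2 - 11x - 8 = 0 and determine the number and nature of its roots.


For ax^2 + bx + c = 0, discriminant D = b^2 - 4ac
Here a = -2, b = -11, c = -8
D = (-11)^2 - 4(-2)(-8) = 121 - 64 = 57

D = 57 > 0 but not a perfect square
The equation has 2 distinct real irrational roots.

Discriminant = 57, 2 distinct real irrational roots


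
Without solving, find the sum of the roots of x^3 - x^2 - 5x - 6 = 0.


By Vieta's formulas for x^3 + bx^2 + cx + d = 0:
  r1 + r2 + r3 = -b/a = 1
  r1*r2 + r1*r3 + r2*r3 = c/a = -5
  r1*r2*r3 = -d/a = 6


Sum = 1


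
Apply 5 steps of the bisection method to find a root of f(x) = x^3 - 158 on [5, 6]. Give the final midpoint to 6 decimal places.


f(x) = x^3 - 158
f(5) = -33 < 0
f(6) = 58 > 0

Step 1: midpoint = (5.000000 + 6.000000)/2 = 5.500000
  f(5.500000) = 8.375000
  f(mid) > 0, so root is in [5.000000, 5.500000]

Step 2: midpoint = (5.000000 + 5.500000)/2 = 5.250000
  f(5.250000) = -13.296875
  f(mid) < 0, so root is in [5.250000, 5.500000]

Step 3: midpoint = (5.250000 + 5.500000)/2 = 5.375000
  f(5.375000) = -2.712891
  f(mid) < 0, so root is in [5.375000, 5.500000]

Step 4: midpoint = (5.375000 + 5.500000)/2 = 5.437500
  f(5.437500) = 2.767334
  f(mid) > 0, so root is in [5.375000, 5.437500]

Step 5: midpoint = (5.375000 + 5.437500)/2 = 5.406250
  f(5.406250) = 0.011383
  f(mid) > 0, so root is in [5.375000, 5.406250]

midpoint = 5.406250


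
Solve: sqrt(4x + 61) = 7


Square both sides: 4x + 61 = 7^2 = 49
4x = 49 - 61 = -12
x = -3
Check: sqrt(4*(-3) + 61) = sqrt(49) = 7 ✓

x = -3


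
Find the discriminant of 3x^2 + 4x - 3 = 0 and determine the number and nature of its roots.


For ax^2 + bx + c = 0, discriminant D = b^2 - 4ac
Here a = 3, b = 4, c = -3
D = (4)^2 - 4(3)(-3) = 16 + 36 = 52

D = 52 > 0 but not a perfect square
The equation has 2 distinct real irrational roots.

Discriminant = 52, 2 distinct real irrational roots


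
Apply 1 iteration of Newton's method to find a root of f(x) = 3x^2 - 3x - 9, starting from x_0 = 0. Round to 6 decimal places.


Newton's method: x_(n+1) = x_n - f(x_n)/f'(x_n)
f(x) = 3x^2 - 3x - 9
f'(x) = 6x - 3

Iteration 1:
  f(0.000000) = -9.000000
  f'(0.000000) = -3.000000
  x_1 = 0.000000 - (-9.000000)/(-3.000000) = -3.000000

x_1 = -3.000000


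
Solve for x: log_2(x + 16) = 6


Convert to exponential form: x + 16 = 2^6 = 64
x = 64 - 16 = 48
Check: log_2(48 + 16) = log_2(64) = log_2(64) = 6 ✓

x = 48


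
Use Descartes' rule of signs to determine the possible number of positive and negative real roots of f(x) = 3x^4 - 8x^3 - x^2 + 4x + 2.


Descartes' rule of signs:

For positive roots, count sign changes in f(x) = 3x^4 - 8x^3 - x^2 + 4x + 2:
Signs of coefficients: +, -, -, +, +
Number of sign changes: 2
Possible positive real roots: 2, 0

For negative roots, examine f(-x) = 3x^4 + 8x^3 - x^2 - 4x + 2:
Signs of coefficients: +, +, -, -, +
Number of sign changes: 2
Possible negative real roots: 2, 0

Positive roots: 2 or 0; Negative roots: 2 or 0


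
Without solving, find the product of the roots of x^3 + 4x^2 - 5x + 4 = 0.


By Vieta's formulas for x^3 + bx^2 + cx + d = 0:
  r1 + r2 + r3 = -b/a = -4
  r1*r2 + r1*r3 + r2*r3 = c/a = -5
  r1*r2*r3 = -d/a = -4


Product = -4


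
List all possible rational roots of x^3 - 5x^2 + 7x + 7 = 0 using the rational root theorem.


Rational root theorem: possible roots are ±p/q where:
  p divides the constant term (7): p ∈ {1, 7}
  q divides the leading coefficient (1): q ∈ {1}

All possible rational roots: -7, -1, 1, 7

-7, -1, 1, 7


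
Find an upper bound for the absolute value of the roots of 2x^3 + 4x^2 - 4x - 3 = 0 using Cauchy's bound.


Cauchy's bound: all roots r satisfy |r| <= 1 + max(|a_i/a_n|) for i = 0,...,n-1
where a_n is the leading coefficient.

Coefficients: [2, 4, -4, -3]
Leading coefficient a_n = 2
Ratios |a_i/a_n|: 2, 2, 3/2
Maximum ratio: 2
Cauchy's bound: |r| <= 1 + 2 = 3

Upper bound = 3


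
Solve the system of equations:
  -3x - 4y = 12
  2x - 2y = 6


Using Cramer's rule:
Determinant D = (-3)(-2) - (2)(-4) = 6 + 8 = 14
Dx = (12)(-2) - (6)(-4) = -24 + 24 = 0
Dy = (-3)(6) - (2)(12) = -18 - 24 = -42
x = Dx/D = 0/14 = 0
y = Dy/D = -42/14 = -3

x = 0, y = -3


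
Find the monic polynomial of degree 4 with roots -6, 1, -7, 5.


A monic polynomial with roots -6, 1, -7, 5 is:
p(x) = (x + 6)(x - 1)(x + 7)(x - 5)
After multiplying by (x + 6): x + 6
After multiplying by (x - 1): x^2 + 5x - 6
After multiplying by (x + 7): x^3 + 12x^2 + 29x - 42
After multiplying by (x - 5): x^4 + 7x^3 - 31x^2 - 187x + 210

x^4 + 7x^3 - 31x^2 - 187x + 210


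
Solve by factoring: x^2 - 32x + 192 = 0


We need two numbers that multiply to 192 and add to -32.
Those numbers are -8 and -24 (since (-8) * (-24) = 192 and (-8) + (-24) = -32).
So x^2 - 32x + 192 = (x - 8)(x - 24) = 0
Setting each factor to zero: x = 8 or x = 24

x = 8, x = 24
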